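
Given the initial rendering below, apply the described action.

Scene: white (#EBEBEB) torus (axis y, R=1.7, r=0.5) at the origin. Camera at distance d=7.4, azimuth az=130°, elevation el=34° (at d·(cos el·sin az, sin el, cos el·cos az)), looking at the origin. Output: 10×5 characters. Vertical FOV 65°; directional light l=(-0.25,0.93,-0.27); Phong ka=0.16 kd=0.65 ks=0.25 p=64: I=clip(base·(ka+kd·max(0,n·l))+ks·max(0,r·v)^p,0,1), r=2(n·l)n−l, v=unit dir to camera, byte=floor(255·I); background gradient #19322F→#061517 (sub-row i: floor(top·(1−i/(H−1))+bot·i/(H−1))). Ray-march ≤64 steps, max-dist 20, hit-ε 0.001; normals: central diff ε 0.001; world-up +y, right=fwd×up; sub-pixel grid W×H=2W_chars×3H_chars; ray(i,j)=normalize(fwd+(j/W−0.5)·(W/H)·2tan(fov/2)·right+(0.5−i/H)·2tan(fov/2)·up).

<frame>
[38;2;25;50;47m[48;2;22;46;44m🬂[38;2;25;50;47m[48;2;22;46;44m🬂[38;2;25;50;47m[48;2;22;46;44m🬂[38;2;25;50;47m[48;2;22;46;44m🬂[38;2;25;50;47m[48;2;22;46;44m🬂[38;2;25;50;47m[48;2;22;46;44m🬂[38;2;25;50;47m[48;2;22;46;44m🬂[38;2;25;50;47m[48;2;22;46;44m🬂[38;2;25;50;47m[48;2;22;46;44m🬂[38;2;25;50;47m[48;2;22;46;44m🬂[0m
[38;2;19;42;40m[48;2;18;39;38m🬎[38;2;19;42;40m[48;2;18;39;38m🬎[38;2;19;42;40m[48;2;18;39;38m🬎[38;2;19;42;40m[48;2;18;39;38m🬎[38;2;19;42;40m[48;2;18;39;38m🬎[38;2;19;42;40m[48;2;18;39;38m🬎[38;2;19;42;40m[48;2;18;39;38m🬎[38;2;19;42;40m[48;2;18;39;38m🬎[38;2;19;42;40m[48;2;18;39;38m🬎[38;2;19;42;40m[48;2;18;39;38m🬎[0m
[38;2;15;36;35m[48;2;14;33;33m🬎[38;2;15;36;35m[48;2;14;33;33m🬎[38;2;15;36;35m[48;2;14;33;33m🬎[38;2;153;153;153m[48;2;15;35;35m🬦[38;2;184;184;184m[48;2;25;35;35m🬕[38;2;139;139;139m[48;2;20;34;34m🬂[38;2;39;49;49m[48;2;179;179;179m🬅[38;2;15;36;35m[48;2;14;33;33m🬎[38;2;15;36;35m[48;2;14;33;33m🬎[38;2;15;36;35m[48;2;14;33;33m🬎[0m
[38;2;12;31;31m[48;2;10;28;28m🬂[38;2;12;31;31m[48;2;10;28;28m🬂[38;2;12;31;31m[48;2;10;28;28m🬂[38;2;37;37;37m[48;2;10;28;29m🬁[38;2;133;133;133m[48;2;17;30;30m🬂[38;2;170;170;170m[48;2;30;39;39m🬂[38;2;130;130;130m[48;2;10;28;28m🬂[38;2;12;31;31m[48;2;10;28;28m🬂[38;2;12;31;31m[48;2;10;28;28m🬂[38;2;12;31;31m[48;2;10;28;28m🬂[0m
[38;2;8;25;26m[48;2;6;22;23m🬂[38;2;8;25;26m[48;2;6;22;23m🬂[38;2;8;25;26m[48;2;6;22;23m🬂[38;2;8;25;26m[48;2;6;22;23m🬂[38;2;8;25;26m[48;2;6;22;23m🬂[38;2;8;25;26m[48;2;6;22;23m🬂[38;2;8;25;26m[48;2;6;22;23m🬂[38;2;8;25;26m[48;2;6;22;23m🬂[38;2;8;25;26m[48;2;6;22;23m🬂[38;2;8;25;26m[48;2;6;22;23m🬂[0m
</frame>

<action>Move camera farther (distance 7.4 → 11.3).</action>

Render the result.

<frame>
[38;2;25;50;47m[48;2;22;46;44m🬂[38;2;25;50;47m[48;2;22;46;44m🬂[38;2;25;50;47m[48;2;22;46;44m🬂[38;2;25;50;47m[48;2;22;46;44m🬂[38;2;25;50;47m[48;2;22;46;44m🬂[38;2;25;50;47m[48;2;22;46;44m🬂[38;2;25;50;47m[48;2;22;46;44m🬂[38;2;25;50;47m[48;2;22;46;44m🬂[38;2;25;50;47m[48;2;22;46;44m🬂[38;2;25;50;47m[48;2;22;46;44m🬂[0m
[38;2;19;42;40m[48;2;18;39;38m🬎[38;2;19;42;40m[48;2;18;39;38m🬎[38;2;19;42;40m[48;2;18;39;38m🬎[38;2;19;42;40m[48;2;18;39;38m🬎[38;2;19;42;40m[48;2;18;39;38m🬎[38;2;19;42;40m[48;2;18;39;38m🬎[38;2;19;42;40m[48;2;18;39;38m🬎[38;2;19;42;40m[48;2;18;39;38m🬎[38;2;19;42;40m[48;2;18;39;38m🬎[38;2;19;42;40m[48;2;18;39;38m🬎[0m
[38;2;15;36;35m[48;2;14;33;33m🬎[38;2;15;36;35m[48;2;14;33;33m🬎[38;2;15;36;35m[48;2;14;33;33m🬎[38;2;15;36;35m[48;2;14;33;33m🬎[38;2;38;52;51m[48;2;147;147;147m🬒[38;2;24;36;35m[48;2;179;179;179m🬝[38;2;173;173;173m[48;2;15;35;35m🬓[38;2;15;36;35m[48;2;14;33;33m🬎[38;2;15;36;35m[48;2;14;33;33m🬎[38;2;15;36;35m[48;2;14;33;33m🬎[0m
[38;2;12;31;31m[48;2;10;28;28m🬂[38;2;12;31;31m[48;2;10;28;28m🬂[38;2;12;31;31m[48;2;10;28;28m🬂[38;2;12;31;31m[48;2;10;28;28m🬂[38;2;37;37;37m[48;2;10;28;29m🬁[38;2;40;40;40m[48;2;10;28;28m🬂[38;2;12;31;31m[48;2;10;28;28m🬂[38;2;12;31;31m[48;2;10;28;28m🬂[38;2;12;31;31m[48;2;10;28;28m🬂[38;2;12;31;31m[48;2;10;28;28m🬂[0m
[38;2;8;25;26m[48;2;6;22;23m🬂[38;2;8;25;26m[48;2;6;22;23m🬂[38;2;8;25;26m[48;2;6;22;23m🬂[38;2;8;25;26m[48;2;6;22;23m🬂[38;2;8;25;26m[48;2;6;22;23m🬂[38;2;8;25;26m[48;2;6;22;23m🬂[38;2;8;25;26m[48;2;6;22;23m🬂[38;2;8;25;26m[48;2;6;22;23m🬂[38;2;8;25;26m[48;2;6;22;23m🬂[38;2;8;25;26m[48;2;6;22;23m🬂[0m
</frame>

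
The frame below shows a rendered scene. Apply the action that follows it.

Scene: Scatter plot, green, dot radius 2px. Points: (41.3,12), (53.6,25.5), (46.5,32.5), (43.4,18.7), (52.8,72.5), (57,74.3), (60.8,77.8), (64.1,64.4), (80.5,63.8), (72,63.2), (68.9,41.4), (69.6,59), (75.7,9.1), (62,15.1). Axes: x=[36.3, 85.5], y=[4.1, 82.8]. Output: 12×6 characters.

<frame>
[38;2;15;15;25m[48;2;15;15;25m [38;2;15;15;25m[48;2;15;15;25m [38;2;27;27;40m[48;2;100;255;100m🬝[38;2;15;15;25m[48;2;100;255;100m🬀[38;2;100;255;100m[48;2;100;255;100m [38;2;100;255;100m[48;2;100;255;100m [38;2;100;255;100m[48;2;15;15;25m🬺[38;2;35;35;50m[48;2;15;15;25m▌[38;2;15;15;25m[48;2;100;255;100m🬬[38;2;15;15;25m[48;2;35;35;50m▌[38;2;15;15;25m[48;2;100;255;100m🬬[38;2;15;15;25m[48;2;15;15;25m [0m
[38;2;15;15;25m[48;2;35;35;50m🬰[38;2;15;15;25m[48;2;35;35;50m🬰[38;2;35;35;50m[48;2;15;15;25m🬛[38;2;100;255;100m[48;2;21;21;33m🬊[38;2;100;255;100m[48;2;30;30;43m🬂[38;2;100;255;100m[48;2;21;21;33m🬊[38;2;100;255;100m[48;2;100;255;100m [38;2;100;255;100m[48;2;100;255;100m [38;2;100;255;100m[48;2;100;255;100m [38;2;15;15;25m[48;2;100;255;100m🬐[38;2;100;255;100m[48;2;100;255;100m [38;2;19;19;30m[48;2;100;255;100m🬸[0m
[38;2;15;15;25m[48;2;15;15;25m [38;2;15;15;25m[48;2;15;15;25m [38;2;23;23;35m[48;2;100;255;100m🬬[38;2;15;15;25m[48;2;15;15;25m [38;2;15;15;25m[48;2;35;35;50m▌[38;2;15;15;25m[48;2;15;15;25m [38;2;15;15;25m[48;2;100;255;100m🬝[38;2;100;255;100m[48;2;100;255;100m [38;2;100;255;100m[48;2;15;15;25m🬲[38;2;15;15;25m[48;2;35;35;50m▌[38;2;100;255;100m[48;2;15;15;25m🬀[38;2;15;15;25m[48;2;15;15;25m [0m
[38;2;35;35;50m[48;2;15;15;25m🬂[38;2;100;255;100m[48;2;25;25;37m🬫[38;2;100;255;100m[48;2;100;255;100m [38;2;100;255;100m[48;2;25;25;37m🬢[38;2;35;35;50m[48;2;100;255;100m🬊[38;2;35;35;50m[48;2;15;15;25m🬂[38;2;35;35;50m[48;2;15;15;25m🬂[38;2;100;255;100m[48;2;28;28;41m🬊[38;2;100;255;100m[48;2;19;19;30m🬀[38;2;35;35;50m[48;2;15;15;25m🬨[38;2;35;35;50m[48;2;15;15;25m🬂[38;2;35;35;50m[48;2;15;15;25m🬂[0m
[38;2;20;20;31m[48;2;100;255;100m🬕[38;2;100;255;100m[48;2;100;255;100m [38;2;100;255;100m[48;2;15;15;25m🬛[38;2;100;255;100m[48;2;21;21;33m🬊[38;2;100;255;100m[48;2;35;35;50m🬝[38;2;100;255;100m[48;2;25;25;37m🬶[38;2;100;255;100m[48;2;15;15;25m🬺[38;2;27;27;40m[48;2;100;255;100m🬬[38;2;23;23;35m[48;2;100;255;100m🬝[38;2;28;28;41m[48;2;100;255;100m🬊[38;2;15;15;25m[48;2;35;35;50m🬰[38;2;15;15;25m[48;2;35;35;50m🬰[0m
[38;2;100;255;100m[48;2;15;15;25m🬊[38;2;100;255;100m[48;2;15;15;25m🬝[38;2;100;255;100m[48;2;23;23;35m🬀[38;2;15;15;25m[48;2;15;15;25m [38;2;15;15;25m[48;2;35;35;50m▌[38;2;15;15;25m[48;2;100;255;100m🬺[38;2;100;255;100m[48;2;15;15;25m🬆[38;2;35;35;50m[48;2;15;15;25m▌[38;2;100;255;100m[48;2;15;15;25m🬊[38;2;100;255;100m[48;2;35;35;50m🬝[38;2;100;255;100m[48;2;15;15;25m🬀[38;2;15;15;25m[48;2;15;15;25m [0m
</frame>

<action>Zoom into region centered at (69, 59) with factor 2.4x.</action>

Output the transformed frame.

<frame>
[38;2;15;15;25m[48;2;15;15;25m [38;2;15;15;25m[48;2;15;15;25m [38;2;35;35;50m[48;2;15;15;25m▌[38;2;15;15;25m[48;2;15;15;25m [38;2;15;15;25m[48;2;35;35;50m▌[38;2;15;15;25m[48;2;15;15;25m [38;2;15;15;25m[48;2;15;15;25m [38;2;35;35;50m[48;2;15;15;25m▌[38;2;15;15;25m[48;2;15;15;25m [38;2;15;15;25m[48;2;35;35;50m▌[38;2;15;15;25m[48;2;15;15;25m [38;2;15;15;25m[48;2;15;15;25m [0m
[38;2;15;15;25m[48;2;35;35;50m🬰[38;2;15;15;25m[48;2;35;35;50m🬰[38;2;28;28;41m[48;2;100;255;100m🬆[38;2;100;255;100m[48;2;15;15;25m🬺[38;2;31;31;45m[48;2;100;255;100m🬬[38;2;15;15;25m[48;2;35;35;50m🬰[38;2;23;23;35m[48;2;100;255;100m🬝[38;2;28;28;41m[48;2;100;255;100m🬊[38;2;15;15;25m[48;2;35;35;50m🬰[38;2;15;15;25m[48;2;35;35;50m🬐[38;2;15;15;25m[48;2;35;35;50m🬰[38;2;15;15;25m[48;2;35;35;50m🬰[0m
[38;2;15;15;25m[48;2;15;15;25m [38;2;15;15;25m[48;2;15;15;25m [38;2;100;255;100m[48;2;27;27;40m🬁[38;2;100;255;100m[48;2;15;15;25m🬆[38;2;15;15;25m[48;2;35;35;50m▌[38;2;15;15;25m[48;2;100;255;100m🬆[38;2;100;255;100m[48;2;100;255;100m [38;2;100;255;100m[48;2;15;15;25m🬝[38;2;100;255;100m[48;2;15;15;25m🬀[38;2;15;15;25m[48;2;35;35;50m▌[38;2;15;15;25m[48;2;15;15;25m [38;2;15;15;25m[48;2;15;15;25m [0m
[38;2;35;35;50m[48;2;15;15;25m🬂[38;2;35;35;50m[48;2;15;15;25m🬂[38;2;35;35;50m[48;2;15;15;25m🬕[38;2;35;35;50m[48;2;15;15;25m🬂[38;2;35;35;50m[48;2;15;15;25m🬨[38;2;100;255;100m[48;2;19;19;30m🬁[38;2;100;255;100m[48;2;15;15;25m🬆[38;2;35;35;50m[48;2;15;15;25m🬕[38;2;35;35;50m[48;2;15;15;25m🬂[38;2;35;35;50m[48;2;15;15;25m🬨[38;2;35;35;50m[48;2;15;15;25m🬂[38;2;35;35;50m[48;2;15;15;25m🬂[0m
[38;2;15;15;25m[48;2;35;35;50m🬰[38;2;15;15;25m[48;2;35;35;50m🬰[38;2;35;35;50m[48;2;15;15;25m🬛[38;2;15;15;25m[48;2;35;35;50m🬰[38;2;15;15;25m[48;2;35;35;50m🬐[38;2;15;15;25m[48;2;35;35;50m🬰[38;2;15;15;25m[48;2;35;35;50m🬰[38;2;35;35;50m[48;2;15;15;25m🬛[38;2;15;15;25m[48;2;35;35;50m🬰[38;2;15;15;25m[48;2;35;35;50m🬐[38;2;15;15;25m[48;2;35;35;50m🬰[38;2;15;15;25m[48;2;35;35;50m🬰[0m
[38;2;15;15;25m[48;2;15;15;25m [38;2;15;15;25m[48;2;15;15;25m [38;2;35;35;50m[48;2;15;15;25m▌[38;2;15;15;25m[48;2;15;15;25m [38;2;23;23;35m[48;2;100;255;100m🬝[38;2;15;15;25m[48;2;100;255;100m🬀[38;2;15;15;25m[48;2;100;255;100m🬊[38;2;35;35;50m[48;2;15;15;25m▌[38;2;15;15;25m[48;2;15;15;25m [38;2;15;15;25m[48;2;35;35;50m▌[38;2;15;15;25m[48;2;15;15;25m [38;2;15;15;25m[48;2;15;15;25m [0m
</frame>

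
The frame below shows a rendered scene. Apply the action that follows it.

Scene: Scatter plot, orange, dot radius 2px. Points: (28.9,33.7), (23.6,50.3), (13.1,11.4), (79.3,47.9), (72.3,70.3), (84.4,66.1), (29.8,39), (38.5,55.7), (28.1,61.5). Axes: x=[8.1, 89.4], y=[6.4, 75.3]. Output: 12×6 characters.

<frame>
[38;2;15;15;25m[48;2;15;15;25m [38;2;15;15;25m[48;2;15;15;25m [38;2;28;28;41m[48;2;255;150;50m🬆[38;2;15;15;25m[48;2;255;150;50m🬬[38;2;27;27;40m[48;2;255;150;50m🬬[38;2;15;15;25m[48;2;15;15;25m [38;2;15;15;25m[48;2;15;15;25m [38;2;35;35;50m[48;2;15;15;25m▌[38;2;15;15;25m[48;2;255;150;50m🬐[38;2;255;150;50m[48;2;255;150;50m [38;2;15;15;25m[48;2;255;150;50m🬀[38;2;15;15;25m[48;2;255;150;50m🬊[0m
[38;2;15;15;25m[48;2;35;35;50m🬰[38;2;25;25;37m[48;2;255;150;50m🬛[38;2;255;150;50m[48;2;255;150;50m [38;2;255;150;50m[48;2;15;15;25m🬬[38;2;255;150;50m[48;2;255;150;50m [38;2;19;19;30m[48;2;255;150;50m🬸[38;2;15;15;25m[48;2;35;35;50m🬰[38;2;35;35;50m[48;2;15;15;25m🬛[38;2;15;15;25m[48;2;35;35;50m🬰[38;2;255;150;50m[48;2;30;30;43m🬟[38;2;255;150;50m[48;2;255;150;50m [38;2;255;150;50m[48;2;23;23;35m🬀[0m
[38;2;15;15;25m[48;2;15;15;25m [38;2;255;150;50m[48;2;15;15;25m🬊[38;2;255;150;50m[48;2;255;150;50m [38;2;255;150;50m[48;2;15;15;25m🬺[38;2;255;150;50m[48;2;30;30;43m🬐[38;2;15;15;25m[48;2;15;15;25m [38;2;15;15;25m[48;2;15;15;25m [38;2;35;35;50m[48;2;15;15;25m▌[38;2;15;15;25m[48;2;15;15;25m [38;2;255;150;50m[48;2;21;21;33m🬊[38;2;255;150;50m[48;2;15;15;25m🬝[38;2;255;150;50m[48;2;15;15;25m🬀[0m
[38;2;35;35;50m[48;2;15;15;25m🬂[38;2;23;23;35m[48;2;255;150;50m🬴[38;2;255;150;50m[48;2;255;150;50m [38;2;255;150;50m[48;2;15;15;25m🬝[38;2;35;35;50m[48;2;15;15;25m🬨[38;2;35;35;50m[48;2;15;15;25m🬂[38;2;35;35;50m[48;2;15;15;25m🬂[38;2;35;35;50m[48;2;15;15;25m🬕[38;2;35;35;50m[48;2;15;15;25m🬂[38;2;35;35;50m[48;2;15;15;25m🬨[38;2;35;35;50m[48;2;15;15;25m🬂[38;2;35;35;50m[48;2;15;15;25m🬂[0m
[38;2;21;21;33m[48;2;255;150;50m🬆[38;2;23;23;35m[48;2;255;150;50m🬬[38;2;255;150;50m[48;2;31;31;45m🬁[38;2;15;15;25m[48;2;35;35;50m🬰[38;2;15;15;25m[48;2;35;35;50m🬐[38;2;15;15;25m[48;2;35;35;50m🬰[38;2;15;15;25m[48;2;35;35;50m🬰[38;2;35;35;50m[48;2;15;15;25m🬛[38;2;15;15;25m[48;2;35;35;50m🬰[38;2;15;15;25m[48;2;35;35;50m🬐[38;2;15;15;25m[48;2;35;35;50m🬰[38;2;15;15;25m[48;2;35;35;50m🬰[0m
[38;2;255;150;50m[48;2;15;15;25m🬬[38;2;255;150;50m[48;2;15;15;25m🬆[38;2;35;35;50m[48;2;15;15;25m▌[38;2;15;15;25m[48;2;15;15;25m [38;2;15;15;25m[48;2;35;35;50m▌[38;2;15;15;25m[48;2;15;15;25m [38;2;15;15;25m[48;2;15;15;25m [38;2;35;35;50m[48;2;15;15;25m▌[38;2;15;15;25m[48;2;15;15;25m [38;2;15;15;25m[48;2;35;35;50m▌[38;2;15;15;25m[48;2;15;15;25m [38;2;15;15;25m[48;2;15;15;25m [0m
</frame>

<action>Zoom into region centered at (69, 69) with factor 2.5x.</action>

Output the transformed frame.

<frame>
[38;2;15;15;25m[48;2;15;15;25m [38;2;15;15;25m[48;2;15;15;25m [38;2;35;35;50m[48;2;15;15;25m▌[38;2;15;15;25m[48;2;15;15;25m [38;2;15;15;25m[48;2;35;35;50m▌[38;2;15;15;25m[48;2;15;15;25m [38;2;15;15;25m[48;2;15;15;25m [38;2;35;35;50m[48;2;15;15;25m▌[38;2;15;15;25m[48;2;15;15;25m [38;2;15;15;25m[48;2;35;35;50m▌[38;2;15;15;25m[48;2;15;15;25m [38;2;15;15;25m[48;2;15;15;25m [0m
[38;2;15;15;25m[48;2;35;35;50m🬰[38;2;15;15;25m[48;2;35;35;50m🬰[38;2;35;35;50m[48;2;15;15;25m🬛[38;2;15;15;25m[48;2;35;35;50m🬰[38;2;15;15;25m[48;2;35;35;50m🬐[38;2;15;15;25m[48;2;35;35;50m🬰[38;2;23;23;35m[48;2;255;150;50m🬝[38;2;35;35;50m[48;2;15;15;25m🬛[38;2;15;15;25m[48;2;35;35;50m🬰[38;2;15;15;25m[48;2;35;35;50m🬐[38;2;15;15;25m[48;2;35;35;50m🬰[38;2;15;15;25m[48;2;35;35;50m🬰[0m
[38;2;15;15;25m[48;2;15;15;25m [38;2;15;15;25m[48;2;15;15;25m [38;2;35;35;50m[48;2;15;15;25m▌[38;2;15;15;25m[48;2;15;15;25m [38;2;15;15;25m[48;2;35;35;50m▌[38;2;15;15;25m[48;2;255;150;50m🬴[38;2;255;150;50m[48;2;255;150;50m [38;2;255;150;50m[48;2;15;15;25m🬛[38;2;15;15;25m[48;2;15;15;25m [38;2;15;15;25m[48;2;35;35;50m▌[38;2;15;15;25m[48;2;15;15;25m [38;2;15;15;25m[48;2;255;150;50m🬬[0m
[38;2;35;35;50m[48;2;15;15;25m🬂[38;2;35;35;50m[48;2;15;15;25m🬂[38;2;35;35;50m[48;2;15;15;25m🬕[38;2;35;35;50m[48;2;15;15;25m🬂[38;2;35;35;50m[48;2;15;15;25m🬨[38;2;35;35;50m[48;2;15;15;25m🬂[38;2;255;150;50m[48;2;19;19;30m🬁[38;2;35;35;50m[48;2;15;15;25m🬕[38;2;35;35;50m[48;2;15;15;25m🬂[38;2;35;35;50m[48;2;15;15;25m🬨[38;2;255;150;50m[48;2;25;25;37m🬫[38;2;255;150;50m[48;2;255;150;50m [0m
[38;2;15;15;25m[48;2;35;35;50m🬰[38;2;15;15;25m[48;2;35;35;50m🬰[38;2;35;35;50m[48;2;15;15;25m🬛[38;2;15;15;25m[48;2;35;35;50m🬰[38;2;15;15;25m[48;2;35;35;50m🬐[38;2;15;15;25m[48;2;35;35;50m🬰[38;2;15;15;25m[48;2;35;35;50m🬰[38;2;35;35;50m[48;2;15;15;25m🬛[38;2;15;15;25m[48;2;35;35;50m🬰[38;2;15;15;25m[48;2;35;35;50m🬐[38;2;15;15;25m[48;2;35;35;50m🬰[38;2;255;150;50m[48;2;23;23;35m🬀[0m
[38;2;15;15;25m[48;2;15;15;25m [38;2;15;15;25m[48;2;15;15;25m [38;2;35;35;50m[48;2;15;15;25m▌[38;2;15;15;25m[48;2;15;15;25m [38;2;15;15;25m[48;2;35;35;50m▌[38;2;15;15;25m[48;2;15;15;25m [38;2;15;15;25m[48;2;15;15;25m [38;2;35;35;50m[48;2;15;15;25m▌[38;2;15;15;25m[48;2;15;15;25m [38;2;15;15;25m[48;2;35;35;50m▌[38;2;15;15;25m[48;2;15;15;25m [38;2;15;15;25m[48;2;15;15;25m [0m
</frame>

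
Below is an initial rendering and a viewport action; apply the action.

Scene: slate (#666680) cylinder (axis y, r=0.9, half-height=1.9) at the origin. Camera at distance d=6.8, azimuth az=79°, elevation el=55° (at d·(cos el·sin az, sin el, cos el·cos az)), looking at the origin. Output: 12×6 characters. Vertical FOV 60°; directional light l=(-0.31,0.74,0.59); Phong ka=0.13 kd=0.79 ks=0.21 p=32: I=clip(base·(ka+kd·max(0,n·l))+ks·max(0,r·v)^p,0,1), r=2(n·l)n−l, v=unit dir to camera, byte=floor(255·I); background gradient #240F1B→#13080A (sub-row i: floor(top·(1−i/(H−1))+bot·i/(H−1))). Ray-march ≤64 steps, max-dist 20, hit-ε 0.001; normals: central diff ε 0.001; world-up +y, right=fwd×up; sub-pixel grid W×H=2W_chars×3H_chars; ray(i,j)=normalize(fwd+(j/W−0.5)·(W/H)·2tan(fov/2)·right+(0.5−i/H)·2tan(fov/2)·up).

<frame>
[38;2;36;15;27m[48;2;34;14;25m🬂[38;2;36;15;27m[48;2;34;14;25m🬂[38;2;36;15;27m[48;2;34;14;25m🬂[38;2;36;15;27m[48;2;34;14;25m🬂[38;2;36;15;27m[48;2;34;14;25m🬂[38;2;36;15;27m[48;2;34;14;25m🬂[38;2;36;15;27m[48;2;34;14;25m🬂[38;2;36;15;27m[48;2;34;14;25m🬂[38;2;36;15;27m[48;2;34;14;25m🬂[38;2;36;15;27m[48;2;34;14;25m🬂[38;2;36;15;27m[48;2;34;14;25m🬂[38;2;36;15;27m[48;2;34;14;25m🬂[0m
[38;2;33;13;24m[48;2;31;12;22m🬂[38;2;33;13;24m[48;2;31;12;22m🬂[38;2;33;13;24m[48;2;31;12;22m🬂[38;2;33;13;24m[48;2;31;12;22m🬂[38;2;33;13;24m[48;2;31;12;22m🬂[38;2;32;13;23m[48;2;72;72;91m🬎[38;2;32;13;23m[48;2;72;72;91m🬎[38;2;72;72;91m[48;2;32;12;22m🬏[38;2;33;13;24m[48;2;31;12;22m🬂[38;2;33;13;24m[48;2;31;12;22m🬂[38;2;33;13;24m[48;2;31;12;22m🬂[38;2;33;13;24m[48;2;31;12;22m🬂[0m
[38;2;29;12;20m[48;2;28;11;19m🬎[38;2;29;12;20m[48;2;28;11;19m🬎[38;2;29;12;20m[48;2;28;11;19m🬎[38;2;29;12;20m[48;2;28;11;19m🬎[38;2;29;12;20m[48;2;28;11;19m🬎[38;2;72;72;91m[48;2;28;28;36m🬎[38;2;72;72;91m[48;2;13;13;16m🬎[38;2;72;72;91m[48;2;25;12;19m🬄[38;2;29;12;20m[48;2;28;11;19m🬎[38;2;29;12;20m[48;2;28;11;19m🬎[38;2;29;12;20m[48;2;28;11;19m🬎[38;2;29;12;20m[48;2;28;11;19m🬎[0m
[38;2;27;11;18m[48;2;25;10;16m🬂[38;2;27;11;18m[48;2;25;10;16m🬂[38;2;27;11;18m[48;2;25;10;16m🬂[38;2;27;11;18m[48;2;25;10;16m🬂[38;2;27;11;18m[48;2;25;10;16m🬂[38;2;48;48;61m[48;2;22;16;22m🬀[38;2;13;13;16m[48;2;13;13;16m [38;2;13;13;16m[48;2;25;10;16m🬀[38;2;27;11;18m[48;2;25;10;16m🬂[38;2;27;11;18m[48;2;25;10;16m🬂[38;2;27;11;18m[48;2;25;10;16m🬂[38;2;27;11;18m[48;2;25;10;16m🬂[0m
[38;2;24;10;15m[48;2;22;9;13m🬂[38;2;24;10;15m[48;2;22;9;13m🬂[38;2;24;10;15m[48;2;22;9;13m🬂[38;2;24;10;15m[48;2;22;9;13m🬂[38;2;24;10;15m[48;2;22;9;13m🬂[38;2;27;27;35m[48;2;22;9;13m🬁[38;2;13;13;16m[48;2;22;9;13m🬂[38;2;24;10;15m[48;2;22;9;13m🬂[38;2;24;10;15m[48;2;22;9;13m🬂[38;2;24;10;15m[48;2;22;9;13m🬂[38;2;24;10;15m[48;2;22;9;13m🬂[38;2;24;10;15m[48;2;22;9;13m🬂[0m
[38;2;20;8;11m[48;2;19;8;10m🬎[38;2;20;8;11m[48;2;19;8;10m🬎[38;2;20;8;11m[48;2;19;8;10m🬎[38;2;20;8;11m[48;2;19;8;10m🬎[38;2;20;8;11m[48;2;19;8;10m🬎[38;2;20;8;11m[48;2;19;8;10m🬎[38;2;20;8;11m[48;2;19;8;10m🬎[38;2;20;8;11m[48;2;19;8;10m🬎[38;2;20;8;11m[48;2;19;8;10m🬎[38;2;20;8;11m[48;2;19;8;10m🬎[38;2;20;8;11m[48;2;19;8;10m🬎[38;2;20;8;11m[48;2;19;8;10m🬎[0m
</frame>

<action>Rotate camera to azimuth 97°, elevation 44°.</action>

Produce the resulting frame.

<frame>
[38;2;36;15;27m[48;2;34;14;25m🬂[38;2;36;15;27m[48;2;34;14;25m🬂[38;2;36;15;27m[48;2;34;14;25m🬂[38;2;36;15;27m[48;2;34;14;25m🬂[38;2;36;15;27m[48;2;34;14;25m🬂[38;2;36;15;27m[48;2;34;14;25m🬂[38;2;36;15;27m[48;2;34;14;25m🬂[38;2;36;15;27m[48;2;34;14;25m🬂[38;2;36;15;27m[48;2;34;14;25m🬂[38;2;36;15;27m[48;2;34;14;25m🬂[38;2;36;15;27m[48;2;34;14;25m🬂[38;2;36;15;27m[48;2;34;14;25m🬂[0m
[38;2;33;13;24m[48;2;31;12;22m🬂[38;2;33;13;24m[48;2;31;12;22m🬂[38;2;33;13;24m[48;2;31;12;22m🬂[38;2;33;13;24m[48;2;31;12;22m🬂[38;2;33;13;24m[48;2;31;12;22m🬂[38;2;32;13;23m[48;2;72;72;91m🬎[38;2;72;72;91m[48;2;32;13;23m🬱[38;2;72;72;91m[48;2;32;12;22m🬏[38;2;33;13;24m[48;2;31;12;22m🬂[38;2;33;13;24m[48;2;31;12;22m🬂[38;2;33;13;24m[48;2;31;12;22m🬂[38;2;33;13;24m[48;2;31;12;22m🬂[0m
[38;2;29;12;20m[48;2;28;11;19m🬎[38;2;29;12;20m[48;2;28;11;19m🬎[38;2;29;12;20m[48;2;28;11;19m🬎[38;2;29;12;20m[48;2;28;11;19m🬎[38;2;29;12;20m[48;2;28;11;19m🬎[38;2;72;72;91m[48;2;20;20;26m🬂[38;2;72;72;91m[48;2;13;13;16m🬂[38;2;72;72;91m[48;2;22;12;18m🬀[38;2;29;12;20m[48;2;28;11;19m🬎[38;2;29;12;20m[48;2;28;11;19m🬎[38;2;29;12;20m[48;2;28;11;19m🬎[38;2;29;12;20m[48;2;28;11;19m🬎[0m
[38;2;27;11;18m[48;2;25;10;16m🬂[38;2;27;11;18m[48;2;25;10;16m🬂[38;2;27;11;18m[48;2;25;10;16m🬂[38;2;27;11;18m[48;2;25;10;16m🬂[38;2;27;11;18m[48;2;25;10;16m🬂[38;2;38;38;47m[48;2;18;11;16m🬀[38;2;13;13;16m[48;2;13;13;16m [38;2;13;13;16m[48;2;25;10;16m🬀[38;2;27;11;18m[48;2;25;10;16m🬂[38;2;27;11;18m[48;2;25;10;16m🬂[38;2;27;11;18m[48;2;25;10;16m🬂[38;2;27;11;18m[48;2;25;10;16m🬂[0m
[38;2;24;10;15m[48;2;22;9;13m🬂[38;2;24;10;15m[48;2;22;9;13m🬂[38;2;24;10;15m[48;2;22;9;13m🬂[38;2;24;10;15m[48;2;22;9;13m🬂[38;2;24;10;15m[48;2;22;9;13m🬂[38;2;22;9;13m[48;2;13;13;16m🬺[38;2;13;13;16m[48;2;22;9;13m🬆[38;2;24;10;15m[48;2;22;9;13m🬂[38;2;24;10;15m[48;2;22;9;13m🬂[38;2;24;10;15m[48;2;22;9;13m🬂[38;2;24;10;15m[48;2;22;9;13m🬂[38;2;24;10;15m[48;2;22;9;13m🬂[0m
[38;2;20;8;11m[48;2;19;8;10m🬎[38;2;20;8;11m[48;2;19;8;10m🬎[38;2;20;8;11m[48;2;19;8;10m🬎[38;2;20;8;11m[48;2;19;8;10m🬎[38;2;20;8;11m[48;2;19;8;10m🬎[38;2;20;8;11m[48;2;19;8;10m🬎[38;2;20;8;11m[48;2;19;8;10m🬎[38;2;20;8;11m[48;2;19;8;10m🬎[38;2;20;8;11m[48;2;19;8;10m🬎[38;2;20;8;11m[48;2;19;8;10m🬎[38;2;20;8;11m[48;2;19;8;10m🬎[38;2;20;8;11m[48;2;19;8;10m🬎[0m
</frame>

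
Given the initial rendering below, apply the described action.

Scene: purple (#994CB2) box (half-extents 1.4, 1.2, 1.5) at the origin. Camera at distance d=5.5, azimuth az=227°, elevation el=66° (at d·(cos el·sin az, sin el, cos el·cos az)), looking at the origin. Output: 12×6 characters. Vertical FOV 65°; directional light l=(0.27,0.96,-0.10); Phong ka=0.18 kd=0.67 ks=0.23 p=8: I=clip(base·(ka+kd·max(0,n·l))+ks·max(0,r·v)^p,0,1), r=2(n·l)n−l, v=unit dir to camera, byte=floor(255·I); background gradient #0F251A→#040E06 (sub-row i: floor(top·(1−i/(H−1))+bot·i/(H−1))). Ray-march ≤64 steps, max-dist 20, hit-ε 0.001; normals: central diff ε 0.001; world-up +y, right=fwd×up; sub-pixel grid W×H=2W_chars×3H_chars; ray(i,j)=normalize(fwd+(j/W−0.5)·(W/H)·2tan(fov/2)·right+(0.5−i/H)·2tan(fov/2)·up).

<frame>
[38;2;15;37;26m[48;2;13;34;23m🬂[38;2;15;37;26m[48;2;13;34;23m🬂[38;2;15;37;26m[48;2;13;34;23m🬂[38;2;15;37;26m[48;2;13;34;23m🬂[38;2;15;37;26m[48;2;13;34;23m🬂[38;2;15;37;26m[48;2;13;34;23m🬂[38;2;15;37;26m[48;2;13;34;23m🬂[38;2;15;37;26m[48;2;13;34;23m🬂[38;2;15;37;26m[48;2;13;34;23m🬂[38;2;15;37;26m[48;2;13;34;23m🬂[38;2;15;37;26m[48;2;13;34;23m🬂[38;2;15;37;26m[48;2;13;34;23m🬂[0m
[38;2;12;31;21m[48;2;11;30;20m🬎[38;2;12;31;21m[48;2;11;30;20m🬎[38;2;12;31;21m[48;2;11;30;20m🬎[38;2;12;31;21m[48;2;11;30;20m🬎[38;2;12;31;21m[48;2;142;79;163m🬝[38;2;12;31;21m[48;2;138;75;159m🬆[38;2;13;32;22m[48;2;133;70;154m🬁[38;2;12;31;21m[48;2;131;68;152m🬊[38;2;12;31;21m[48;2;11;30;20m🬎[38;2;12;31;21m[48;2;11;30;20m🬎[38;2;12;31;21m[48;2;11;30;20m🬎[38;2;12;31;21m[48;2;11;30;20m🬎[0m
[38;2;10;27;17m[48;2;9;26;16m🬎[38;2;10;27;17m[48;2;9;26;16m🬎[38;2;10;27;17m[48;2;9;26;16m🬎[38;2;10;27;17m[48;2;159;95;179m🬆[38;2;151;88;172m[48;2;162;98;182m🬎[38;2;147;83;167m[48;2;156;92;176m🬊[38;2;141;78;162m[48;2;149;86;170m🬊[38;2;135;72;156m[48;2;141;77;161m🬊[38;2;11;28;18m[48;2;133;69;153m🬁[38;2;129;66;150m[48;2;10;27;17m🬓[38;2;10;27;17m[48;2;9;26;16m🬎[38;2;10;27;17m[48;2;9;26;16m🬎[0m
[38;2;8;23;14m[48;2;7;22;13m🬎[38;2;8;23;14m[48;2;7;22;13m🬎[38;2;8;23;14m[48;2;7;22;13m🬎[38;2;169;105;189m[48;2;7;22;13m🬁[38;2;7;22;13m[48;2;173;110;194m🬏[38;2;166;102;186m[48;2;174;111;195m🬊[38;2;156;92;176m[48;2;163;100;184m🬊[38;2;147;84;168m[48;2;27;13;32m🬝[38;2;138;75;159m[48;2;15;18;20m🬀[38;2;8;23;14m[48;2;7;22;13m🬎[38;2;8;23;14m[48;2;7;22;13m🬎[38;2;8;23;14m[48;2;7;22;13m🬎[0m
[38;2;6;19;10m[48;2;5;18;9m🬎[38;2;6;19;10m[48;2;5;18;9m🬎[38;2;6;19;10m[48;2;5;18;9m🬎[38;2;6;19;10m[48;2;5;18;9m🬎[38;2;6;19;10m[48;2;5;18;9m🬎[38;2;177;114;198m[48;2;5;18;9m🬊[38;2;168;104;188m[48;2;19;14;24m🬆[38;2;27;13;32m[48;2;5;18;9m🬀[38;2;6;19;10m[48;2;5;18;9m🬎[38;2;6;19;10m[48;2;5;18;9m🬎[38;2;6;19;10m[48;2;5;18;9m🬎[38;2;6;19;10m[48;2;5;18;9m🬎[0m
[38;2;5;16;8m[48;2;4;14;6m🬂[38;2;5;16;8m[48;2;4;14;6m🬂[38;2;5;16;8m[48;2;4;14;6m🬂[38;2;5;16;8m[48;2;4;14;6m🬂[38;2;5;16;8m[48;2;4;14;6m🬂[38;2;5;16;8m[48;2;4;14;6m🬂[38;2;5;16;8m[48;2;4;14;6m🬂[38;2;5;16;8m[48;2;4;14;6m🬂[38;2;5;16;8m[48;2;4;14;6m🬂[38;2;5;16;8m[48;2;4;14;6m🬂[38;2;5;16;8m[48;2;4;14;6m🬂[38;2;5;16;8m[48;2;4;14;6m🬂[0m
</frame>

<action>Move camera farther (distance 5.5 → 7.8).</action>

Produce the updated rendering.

<frame>
[38;2;15;37;26m[48;2;13;34;23m🬂[38;2;15;37;26m[48;2;13;34;23m🬂[38;2;15;37;26m[48;2;13;34;23m🬂[38;2;15;37;26m[48;2;13;34;23m🬂[38;2;15;37;26m[48;2;13;34;23m🬂[38;2;15;37;26m[48;2;13;34;23m🬂[38;2;15;37;26m[48;2;13;34;23m🬂[38;2;15;37;26m[48;2;13;34;23m🬂[38;2;15;37;26m[48;2;13;34;23m🬂[38;2;15;37;26m[48;2;13;34;23m🬂[38;2;15;37;26m[48;2;13;34;23m🬂[38;2;15;37;26m[48;2;13;34;23m🬂[0m
[38;2;12;31;21m[48;2;11;30;20m🬎[38;2;12;31;21m[48;2;11;30;20m🬎[38;2;12;31;21m[48;2;11;30;20m🬎[38;2;12;31;21m[48;2;11;30;20m🬎[38;2;12;31;21m[48;2;11;30;20m🬎[38;2;12;31;21m[48;2;11;30;20m🬎[38;2;137;74;158m[48;2;12;31;21m🬏[38;2;12;31;21m[48;2;11;30;20m🬎[38;2;12;31;21m[48;2;11;30;20m🬎[38;2;12;31;21m[48;2;11;30;20m🬎[38;2;12;31;21m[48;2;11;30;20m🬎[38;2;12;31;21m[48;2;11;30;20m🬎[0m
[38;2;10;27;17m[48;2;9;26;16m🬎[38;2;10;27;17m[48;2;9;26;16m🬎[38;2;10;27;17m[48;2;9;26;16m🬎[38;2;10;27;17m[48;2;9;26;16m🬎[38;2;10;27;17m[48;2;159;96;180m🬆[38;2;11;28;18m[48;2;152;89;173m🬀[38;2;141;78;162m[48;2;149;86;170m🬊[38;2;11;28;18m[48;2;139;76;160m🬂[38;2;136;72;156m[48;2;10;27;17m🬏[38;2;10;27;17m[48;2;9;26;16m🬎[38;2;10;27;17m[48;2;9;26;16m🬎[38;2;10;27;17m[48;2;9;26;16m🬎[0m
[38;2;8;23;14m[48;2;7;22;13m🬎[38;2;8;23;14m[48;2;7;22;13m🬎[38;2;8;23;14m[48;2;7;22;13m🬎[38;2;8;23;14m[48;2;7;22;13m🬎[38;2;169;105;189m[48;2;7;22;13m🬁[38;2;37;18;43m[48;2;169;105;189m🬏[38;2;156;92;176m[48;2;163;100;184m🬊[38;2;146;83;167m[48;2;13;19;19m🬆[38;2;8;23;14m[48;2;7;22;13m🬎[38;2;8;23;14m[48;2;7;22;13m🬎[38;2;8;23;14m[48;2;7;22;13m🬎[38;2;8;23;14m[48;2;7;22;13m🬎[0m
[38;2;6;19;10m[48;2;5;18;9m🬎[38;2;6;19;10m[48;2;5;18;9m🬎[38;2;6;19;10m[48;2;5;18;9m🬎[38;2;6;19;10m[48;2;5;18;9m🬎[38;2;6;19;10m[48;2;5;18;9m🬎[38;2;37;18;43m[48;2;5;18;9m🬁[38;2;170;106;190m[48;2;5;18;9m🬀[38;2;6;19;10m[48;2;5;18;9m🬎[38;2;6;19;10m[48;2;5;18;9m🬎[38;2;6;19;10m[48;2;5;18;9m🬎[38;2;6;19;10m[48;2;5;18;9m🬎[38;2;6;19;10m[48;2;5;18;9m🬎[0m
[38;2;5;16;8m[48;2;4;14;6m🬂[38;2;5;16;8m[48;2;4;14;6m🬂[38;2;5;16;8m[48;2;4;14;6m🬂[38;2;5;16;8m[48;2;4;14;6m🬂[38;2;5;16;8m[48;2;4;14;6m🬂[38;2;5;16;8m[48;2;4;14;6m🬂[38;2;5;16;8m[48;2;4;14;6m🬂[38;2;5;16;8m[48;2;4;14;6m🬂[38;2;5;16;8m[48;2;4;14;6m🬂[38;2;5;16;8m[48;2;4;14;6m🬂[38;2;5;16;8m[48;2;4;14;6m🬂[38;2;5;16;8m[48;2;4;14;6m🬂[0m
</frame>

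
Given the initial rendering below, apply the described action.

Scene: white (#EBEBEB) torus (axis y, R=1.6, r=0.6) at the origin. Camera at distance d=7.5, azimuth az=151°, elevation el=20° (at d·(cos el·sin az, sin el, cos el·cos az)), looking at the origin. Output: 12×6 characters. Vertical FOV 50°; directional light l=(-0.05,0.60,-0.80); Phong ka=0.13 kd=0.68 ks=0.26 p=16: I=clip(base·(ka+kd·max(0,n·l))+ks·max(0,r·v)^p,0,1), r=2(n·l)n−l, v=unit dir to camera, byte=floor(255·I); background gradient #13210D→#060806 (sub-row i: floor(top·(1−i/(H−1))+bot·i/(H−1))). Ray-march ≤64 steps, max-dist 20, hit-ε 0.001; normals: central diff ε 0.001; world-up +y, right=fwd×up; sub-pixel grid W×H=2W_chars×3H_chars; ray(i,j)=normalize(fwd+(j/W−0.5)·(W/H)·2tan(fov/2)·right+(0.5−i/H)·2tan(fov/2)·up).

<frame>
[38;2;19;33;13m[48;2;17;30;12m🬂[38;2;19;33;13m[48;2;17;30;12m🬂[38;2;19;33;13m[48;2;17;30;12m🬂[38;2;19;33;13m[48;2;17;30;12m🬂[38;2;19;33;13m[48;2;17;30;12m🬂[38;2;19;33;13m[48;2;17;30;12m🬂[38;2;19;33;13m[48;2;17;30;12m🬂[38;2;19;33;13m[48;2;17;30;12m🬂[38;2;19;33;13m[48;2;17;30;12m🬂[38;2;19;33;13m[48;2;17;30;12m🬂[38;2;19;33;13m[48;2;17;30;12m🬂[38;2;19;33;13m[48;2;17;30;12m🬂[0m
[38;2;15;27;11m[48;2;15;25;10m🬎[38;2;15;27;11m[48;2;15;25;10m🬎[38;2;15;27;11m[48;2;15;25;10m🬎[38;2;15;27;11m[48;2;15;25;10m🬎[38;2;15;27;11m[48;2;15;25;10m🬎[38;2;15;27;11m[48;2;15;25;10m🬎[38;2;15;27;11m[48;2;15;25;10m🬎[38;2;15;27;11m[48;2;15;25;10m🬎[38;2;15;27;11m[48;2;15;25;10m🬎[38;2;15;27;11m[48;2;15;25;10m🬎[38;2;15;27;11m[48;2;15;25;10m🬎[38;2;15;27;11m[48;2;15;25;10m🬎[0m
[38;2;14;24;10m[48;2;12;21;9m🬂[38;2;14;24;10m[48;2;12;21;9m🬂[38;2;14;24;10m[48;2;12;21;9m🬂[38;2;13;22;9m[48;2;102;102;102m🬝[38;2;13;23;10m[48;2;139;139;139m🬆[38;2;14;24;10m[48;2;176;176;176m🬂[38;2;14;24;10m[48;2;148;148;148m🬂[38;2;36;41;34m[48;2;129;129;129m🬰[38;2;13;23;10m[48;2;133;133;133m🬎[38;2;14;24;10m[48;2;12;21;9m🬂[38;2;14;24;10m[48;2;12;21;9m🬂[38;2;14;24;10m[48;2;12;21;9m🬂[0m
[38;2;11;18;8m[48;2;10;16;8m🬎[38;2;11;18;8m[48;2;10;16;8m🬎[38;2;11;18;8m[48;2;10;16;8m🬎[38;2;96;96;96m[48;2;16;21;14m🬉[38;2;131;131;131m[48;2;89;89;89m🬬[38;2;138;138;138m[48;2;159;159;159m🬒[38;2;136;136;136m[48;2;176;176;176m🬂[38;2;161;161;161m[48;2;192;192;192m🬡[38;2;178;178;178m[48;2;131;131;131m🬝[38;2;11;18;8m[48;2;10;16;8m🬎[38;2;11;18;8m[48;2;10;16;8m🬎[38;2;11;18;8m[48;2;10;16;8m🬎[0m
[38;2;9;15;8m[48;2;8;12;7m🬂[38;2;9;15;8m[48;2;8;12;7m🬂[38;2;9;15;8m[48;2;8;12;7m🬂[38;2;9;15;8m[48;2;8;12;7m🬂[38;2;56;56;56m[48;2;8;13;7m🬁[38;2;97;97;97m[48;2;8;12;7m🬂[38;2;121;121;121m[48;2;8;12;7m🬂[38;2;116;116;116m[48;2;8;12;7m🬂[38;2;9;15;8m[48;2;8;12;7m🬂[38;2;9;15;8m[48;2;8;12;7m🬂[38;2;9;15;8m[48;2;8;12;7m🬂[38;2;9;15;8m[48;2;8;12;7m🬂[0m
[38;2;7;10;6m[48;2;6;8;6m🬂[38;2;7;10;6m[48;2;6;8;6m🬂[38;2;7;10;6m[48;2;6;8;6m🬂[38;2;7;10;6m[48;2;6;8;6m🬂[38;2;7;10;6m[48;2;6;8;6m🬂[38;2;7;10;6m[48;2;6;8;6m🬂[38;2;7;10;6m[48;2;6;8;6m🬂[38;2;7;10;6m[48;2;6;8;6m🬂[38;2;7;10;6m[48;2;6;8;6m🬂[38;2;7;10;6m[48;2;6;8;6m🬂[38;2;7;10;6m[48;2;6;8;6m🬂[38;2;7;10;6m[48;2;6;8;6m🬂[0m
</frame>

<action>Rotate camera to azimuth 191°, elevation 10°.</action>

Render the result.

<frame>
[38;2;19;33;13m[48;2;17;30;12m🬂[38;2;19;33;13m[48;2;17;30;12m🬂[38;2;19;33;13m[48;2;17;30;12m🬂[38;2;19;33;13m[48;2;17;30;12m🬂[38;2;19;33;13m[48;2;17;30;12m🬂[38;2;19;33;13m[48;2;17;30;12m🬂[38;2;19;33;13m[48;2;17;30;12m🬂[38;2;19;33;13m[48;2;17;30;12m🬂[38;2;19;33;13m[48;2;17;30;12m🬂[38;2;19;33;13m[48;2;17;30;12m🬂[38;2;19;33;13m[48;2;17;30;12m🬂[38;2;19;33;13m[48;2;17;30;12m🬂[0m
[38;2;15;27;11m[48;2;15;25;10m🬎[38;2;15;27;11m[48;2;15;25;10m🬎[38;2;15;27;11m[48;2;15;25;10m🬎[38;2;15;27;11m[48;2;15;25;10m🬎[38;2;15;27;11m[48;2;15;25;10m🬎[38;2;15;27;11m[48;2;15;25;10m🬎[38;2;15;27;11m[48;2;15;25;10m🬎[38;2;15;27;11m[48;2;15;25;10m🬎[38;2;15;27;11m[48;2;15;25;10m🬎[38;2;15;27;11m[48;2;15;25;10m🬎[38;2;15;27;11m[48;2;15;25;10m🬎[38;2;15;27;11m[48;2;15;25;10m🬎[0m
[38;2;14;24;10m[48;2;12;21;9m🬂[38;2;14;24;10m[48;2;12;21;9m🬂[38;2;14;24;10m[48;2;12;21;9m🬂[38;2;13;22;9m[48;2;152;152;152m🬝[38;2;13;23;10m[48;2;156;156;156m🬎[38;2;13;23;10m[48;2;145;145;145m🬎[38;2;13;23;10m[48;2;141;141;141m🬎[38;2;13;23;10m[48;2;148;148;148m🬎[38;2;13;23;10m[48;2;142;142;142m🬎[38;2;14;24;10m[48;2;12;21;9m🬂[38;2;14;24;10m[48;2;12;21;9m🬂[38;2;14;24;10m[48;2;12;21;9m🬂[0m
[38;2;11;18;8m[48;2;10;16;8m🬎[38;2;11;18;8m[48;2;10;16;8m🬎[38;2;11;18;8m[48;2;10;16;8m🬎[38;2;143;143;143m[48;2;10;17;8m🬉[38;2;169;169;169m[48;2;90;90;90m🬎[38;2;184;184;184m[48;2;118;118;118m🬎[38;2;184;184;184m[48;2;119;119;119m🬎[38;2;167;167;167m[48;2;99;99;99m🬎[38;2;134;134;134m[48;2;36;39;35m🬎[38;2;11;18;8m[48;2;10;16;8m🬎[38;2;11;18;8m[48;2;10;16;8m🬎[38;2;11;18;8m[48;2;10;16;8m🬎[0m
[38;2;9;15;8m[48;2;8;12;7m🬂[38;2;9;15;8m[48;2;8;12;7m🬂[38;2;9;15;8m[48;2;8;12;7m🬂[38;2;9;15;8m[48;2;8;12;7m🬂[38;2;9;15;8m[48;2;8;12;7m🬂[38;2;9;15;8m[48;2;8;12;7m🬂[38;2;9;15;8m[48;2;8;12;7m🬂[38;2;9;15;8m[48;2;8;12;7m🬂[38;2;9;15;8m[48;2;8;12;7m🬂[38;2;9;15;8m[48;2;8;12;7m🬂[38;2;9;15;8m[48;2;8;12;7m🬂[38;2;9;15;8m[48;2;8;12;7m🬂[0m
[38;2;7;10;6m[48;2;6;8;6m🬂[38;2;7;10;6m[48;2;6;8;6m🬂[38;2;7;10;6m[48;2;6;8;6m🬂[38;2;7;10;6m[48;2;6;8;6m🬂[38;2;7;10;6m[48;2;6;8;6m🬂[38;2;7;10;6m[48;2;6;8;6m🬂[38;2;7;10;6m[48;2;6;8;6m🬂[38;2;7;10;6m[48;2;6;8;6m🬂[38;2;7;10;6m[48;2;6;8;6m🬂[38;2;7;10;6m[48;2;6;8;6m🬂[38;2;7;10;6m[48;2;6;8;6m🬂[38;2;7;10;6m[48;2;6;8;6m🬂[0m
</frame>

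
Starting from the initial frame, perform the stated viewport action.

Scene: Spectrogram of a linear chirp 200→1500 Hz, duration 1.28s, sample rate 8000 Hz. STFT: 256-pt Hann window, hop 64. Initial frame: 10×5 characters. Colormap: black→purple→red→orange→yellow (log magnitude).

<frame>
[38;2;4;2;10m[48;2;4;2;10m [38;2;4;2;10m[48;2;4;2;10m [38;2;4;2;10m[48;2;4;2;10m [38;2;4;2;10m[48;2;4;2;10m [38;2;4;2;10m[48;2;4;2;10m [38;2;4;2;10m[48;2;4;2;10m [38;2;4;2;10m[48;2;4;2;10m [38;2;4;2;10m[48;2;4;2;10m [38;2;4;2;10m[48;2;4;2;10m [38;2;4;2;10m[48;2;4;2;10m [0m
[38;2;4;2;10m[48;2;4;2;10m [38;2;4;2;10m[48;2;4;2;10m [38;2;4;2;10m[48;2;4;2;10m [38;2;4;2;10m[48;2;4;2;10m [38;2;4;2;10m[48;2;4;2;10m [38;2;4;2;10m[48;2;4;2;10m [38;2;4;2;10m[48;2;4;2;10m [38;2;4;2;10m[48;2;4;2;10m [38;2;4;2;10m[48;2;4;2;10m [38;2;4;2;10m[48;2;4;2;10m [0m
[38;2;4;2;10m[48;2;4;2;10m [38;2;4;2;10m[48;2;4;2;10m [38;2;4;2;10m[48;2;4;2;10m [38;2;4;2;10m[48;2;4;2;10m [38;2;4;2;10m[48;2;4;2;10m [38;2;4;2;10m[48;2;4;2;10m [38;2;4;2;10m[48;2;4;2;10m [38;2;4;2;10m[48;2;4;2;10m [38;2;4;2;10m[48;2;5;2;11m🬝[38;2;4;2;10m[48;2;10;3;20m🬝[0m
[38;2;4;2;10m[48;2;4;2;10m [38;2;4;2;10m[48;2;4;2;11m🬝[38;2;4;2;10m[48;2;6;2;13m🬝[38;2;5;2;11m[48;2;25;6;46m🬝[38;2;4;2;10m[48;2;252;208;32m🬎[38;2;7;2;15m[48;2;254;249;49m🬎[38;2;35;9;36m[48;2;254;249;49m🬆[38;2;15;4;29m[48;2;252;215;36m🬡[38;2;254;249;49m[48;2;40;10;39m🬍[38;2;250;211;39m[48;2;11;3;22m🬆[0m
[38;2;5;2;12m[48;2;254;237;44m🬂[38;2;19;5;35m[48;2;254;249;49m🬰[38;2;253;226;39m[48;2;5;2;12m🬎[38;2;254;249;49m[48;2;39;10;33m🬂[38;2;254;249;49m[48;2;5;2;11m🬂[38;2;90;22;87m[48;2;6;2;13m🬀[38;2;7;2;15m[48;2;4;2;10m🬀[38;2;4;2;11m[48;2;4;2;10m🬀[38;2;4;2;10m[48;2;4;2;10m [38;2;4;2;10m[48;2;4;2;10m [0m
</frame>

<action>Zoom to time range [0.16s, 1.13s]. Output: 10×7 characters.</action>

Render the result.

<frame>
[38;2;4;2;10m[48;2;4;2;10m [38;2;4;2;10m[48;2;4;2;10m [38;2;4;2;10m[48;2;4;2;10m [38;2;4;2;10m[48;2;4;2;10m [38;2;4;2;10m[48;2;4;2;10m [38;2;4;2;10m[48;2;4;2;10m [38;2;4;2;10m[48;2;4;2;10m [38;2;4;2;10m[48;2;4;2;10m [38;2;4;2;10m[48;2;4;2;10m [38;2;4;2;10m[48;2;4;2;10m [0m
[38;2;4;2;10m[48;2;4;2;10m [38;2;4;2;10m[48;2;4;2;10m [38;2;4;2;10m[48;2;4;2;10m [38;2;4;2;10m[48;2;4;2;10m [38;2;4;2;10m[48;2;4;2;10m [38;2;4;2;10m[48;2;4;2;10m [38;2;4;2;10m[48;2;4;2;10m [38;2;4;2;10m[48;2;4;2;10m [38;2;4;2;10m[48;2;4;2;10m [38;2;4;2;10m[48;2;4;2;10m [0m
[38;2;4;2;10m[48;2;4;2;10m [38;2;4;2;10m[48;2;4;2;10m [38;2;4;2;10m[48;2;4;2;10m [38;2;4;2;10m[48;2;4;2;10m [38;2;4;2;10m[48;2;4;2;10m [38;2;4;2;10m[48;2;4;2;10m [38;2;4;2;10m[48;2;4;2;10m [38;2;4;2;10m[48;2;4;2;10m [38;2;4;2;10m[48;2;4;2;10m [38;2;4;2;10m[48;2;4;2;10m [0m
[38;2;4;2;10m[48;2;4;2;10m [38;2;4;2;10m[48;2;4;2;10m [38;2;4;2;10m[48;2;4;2;10m [38;2;4;2;10m[48;2;4;2;10m [38;2;4;2;10m[48;2;4;2;10m [38;2;4;2;10m[48;2;4;2;10m [38;2;4;2;10m[48;2;4;2;10m [38;2;4;2;10m[48;2;4;2;10m [38;2;4;2;10m[48;2;4;2;10m [38;2;4;2;10m[48;2;4;2;10m [0m
[38;2;4;2;10m[48;2;4;2;10m [38;2;4;2;10m[48;2;4;2;10m [38;2;4;2;10m[48;2;4;2;10m [38;2;4;2;10m[48;2;4;2;10m [38;2;4;2;10m[48;2;4;2;11m🬝[38;2;4;2;10m[48;2;5;2;12m🬎[38;2;4;2;10m[48;2;11;3;23m🬎[38;2;15;4;26m[48;2;252;193;26m🬝[38;2;7;2;17m[48;2;254;249;49m🬎[38;2;32;8;37m[48;2;253;238;45m🬆[0m
[38;2;4;2;11m[48;2;14;4;27m🬝[38;2;11;3;23m[48;2;250;165;15m🬝[38;2;7;2;16m[48;2;254;249;49m🬎[38;2;16;4;30m[48;2;252;219;37m🬆[38;2;11;3;22m[48;2;242;203;54m🬂[38;2;253;231;41m[48;2;32;7;52m🬍[38;2;254;247;48m[48;2;49;13;37m🬆[38;2;254;249;49m[48;2;11;3;22m🬂[38;2;254;244;47m[48;2;32;8;26m🬀[38;2;26;6;47m[48;2;5;2;12m🬀[0m
[38;2;248;216;45m[48;2;6;2;14m🬎[38;2;254;249;49m[48;2;12;3;23m🬂[38;2;229;155;60m[48;2;5;2;12m🬂[38;2;25;6;46m[48;2;6;2;13m🬀[38;2;6;2;14m[48;2;4;2;10m🬂[38;2;4;2;11m[48;2;4;2;10m🬂[38;2;4;2;10m[48;2;4;2;10m [38;2;4;2;10m[48;2;4;2;10m [38;2;4;2;10m[48;2;4;2;10m [38;2;4;2;10m[48;2;4;2;10m [0m
</frame>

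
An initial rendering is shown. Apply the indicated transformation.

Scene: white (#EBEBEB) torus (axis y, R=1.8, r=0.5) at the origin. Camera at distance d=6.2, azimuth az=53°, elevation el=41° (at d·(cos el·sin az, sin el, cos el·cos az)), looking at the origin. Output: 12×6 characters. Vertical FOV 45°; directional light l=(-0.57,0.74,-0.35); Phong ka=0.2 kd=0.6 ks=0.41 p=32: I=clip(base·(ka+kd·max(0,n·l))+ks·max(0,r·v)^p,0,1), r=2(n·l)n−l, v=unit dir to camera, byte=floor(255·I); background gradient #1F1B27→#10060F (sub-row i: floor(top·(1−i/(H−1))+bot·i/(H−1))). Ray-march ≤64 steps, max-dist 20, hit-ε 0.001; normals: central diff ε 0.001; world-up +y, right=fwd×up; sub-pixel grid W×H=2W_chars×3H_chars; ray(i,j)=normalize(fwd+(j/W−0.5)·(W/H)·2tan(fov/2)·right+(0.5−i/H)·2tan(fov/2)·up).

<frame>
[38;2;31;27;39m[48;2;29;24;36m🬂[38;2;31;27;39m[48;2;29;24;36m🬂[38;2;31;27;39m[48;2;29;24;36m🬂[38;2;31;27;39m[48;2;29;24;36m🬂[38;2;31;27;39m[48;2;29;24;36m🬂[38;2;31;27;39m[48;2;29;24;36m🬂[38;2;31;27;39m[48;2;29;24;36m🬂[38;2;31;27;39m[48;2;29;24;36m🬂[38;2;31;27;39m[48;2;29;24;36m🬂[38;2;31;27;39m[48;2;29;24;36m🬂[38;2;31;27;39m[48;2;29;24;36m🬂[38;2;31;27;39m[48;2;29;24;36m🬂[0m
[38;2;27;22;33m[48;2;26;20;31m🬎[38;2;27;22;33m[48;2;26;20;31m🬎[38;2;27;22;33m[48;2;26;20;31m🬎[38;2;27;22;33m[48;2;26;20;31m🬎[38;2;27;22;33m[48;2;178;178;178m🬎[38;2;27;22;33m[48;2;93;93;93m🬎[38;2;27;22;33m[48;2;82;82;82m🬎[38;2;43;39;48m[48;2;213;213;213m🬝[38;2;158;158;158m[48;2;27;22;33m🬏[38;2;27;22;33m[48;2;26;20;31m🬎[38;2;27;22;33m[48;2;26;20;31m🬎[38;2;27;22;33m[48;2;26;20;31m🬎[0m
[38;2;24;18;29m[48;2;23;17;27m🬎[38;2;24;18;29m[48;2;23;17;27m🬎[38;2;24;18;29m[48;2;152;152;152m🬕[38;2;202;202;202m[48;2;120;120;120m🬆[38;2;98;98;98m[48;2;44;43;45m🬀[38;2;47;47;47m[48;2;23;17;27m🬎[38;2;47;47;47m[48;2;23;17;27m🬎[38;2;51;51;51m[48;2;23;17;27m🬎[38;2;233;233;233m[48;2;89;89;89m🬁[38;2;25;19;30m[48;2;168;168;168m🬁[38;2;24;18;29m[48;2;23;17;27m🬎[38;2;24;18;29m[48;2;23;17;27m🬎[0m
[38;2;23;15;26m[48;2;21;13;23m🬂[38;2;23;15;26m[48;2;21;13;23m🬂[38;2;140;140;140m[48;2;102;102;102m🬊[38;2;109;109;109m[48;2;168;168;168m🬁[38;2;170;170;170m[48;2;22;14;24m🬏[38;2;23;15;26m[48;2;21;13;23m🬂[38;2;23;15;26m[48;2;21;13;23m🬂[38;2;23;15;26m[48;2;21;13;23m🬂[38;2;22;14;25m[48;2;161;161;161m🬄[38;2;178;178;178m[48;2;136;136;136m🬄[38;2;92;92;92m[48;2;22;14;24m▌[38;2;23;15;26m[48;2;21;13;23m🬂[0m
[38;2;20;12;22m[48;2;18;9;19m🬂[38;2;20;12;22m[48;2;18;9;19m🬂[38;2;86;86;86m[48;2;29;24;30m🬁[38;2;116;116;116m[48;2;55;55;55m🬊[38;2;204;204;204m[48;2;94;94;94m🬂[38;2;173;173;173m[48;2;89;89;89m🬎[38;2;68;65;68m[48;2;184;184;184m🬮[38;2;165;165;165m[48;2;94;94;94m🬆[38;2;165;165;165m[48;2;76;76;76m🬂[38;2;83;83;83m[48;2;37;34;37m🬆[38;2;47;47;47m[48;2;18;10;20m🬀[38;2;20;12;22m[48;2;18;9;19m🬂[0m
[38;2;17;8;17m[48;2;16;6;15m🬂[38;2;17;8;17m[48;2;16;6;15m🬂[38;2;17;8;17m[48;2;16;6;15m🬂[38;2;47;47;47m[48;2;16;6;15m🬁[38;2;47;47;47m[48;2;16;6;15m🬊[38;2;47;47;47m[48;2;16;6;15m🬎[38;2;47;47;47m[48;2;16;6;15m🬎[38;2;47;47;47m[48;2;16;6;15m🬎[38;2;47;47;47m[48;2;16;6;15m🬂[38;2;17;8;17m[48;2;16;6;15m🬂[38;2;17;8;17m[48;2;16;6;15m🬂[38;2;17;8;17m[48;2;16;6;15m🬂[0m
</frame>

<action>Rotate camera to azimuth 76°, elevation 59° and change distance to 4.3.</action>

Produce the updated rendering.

<frame>
[38;2;31;27;39m[48;2;29;24;36m🬂[38;2;31;27;39m[48;2;29;24;36m🬂[38;2;31;27;39m[48;2;29;24;36m🬂[38;2;30;26;38m[48;2;158;158;158m🬎[38;2;31;27;39m[48;2;148;148;148m🬂[38;2;63;61;67m[48;2;173;173;173m🬰[38;2;58;56;62m[48;2;196;196;196m🬰[38;2;65;63;69m[48;2;180;180;180m🬰[38;2;30;26;38m[48;2;184;184;184m🬊[38;2;170;170;170m[48;2;30;25;37m🬏[38;2;31;27;39m[48;2;29;24;36m🬂[38;2;31;27;39m[48;2;29;24;36m🬂[0m
[38;2;27;22;33m[48;2;26;20;31m🬎[38;2;27;22;33m[48;2;143;143;143m🬆[38;2;163;163;163m[48;2;142;142;142m🬘[38;2;132;132;132m[48;2;83;83;83m🬆[38;2;83;83;83m[48;2;49;49;49m🬂[38;2;47;47;47m[48;2;26;20;31m🬎[38;2;47;47;47m[48;2;26;20;31m🬎[38;2;48;48;48m[48;2;26;20;31m🬬[38;2;89;89;89m[48;2;50;50;50m🬂[38;2;155;155;155m[48;2;85;85;85m🬊[38;2;28;23;34m[48;2;176;176;176m🬁[38;2;164;164;164m[48;2;27;22;33m🬏[0m
[38;2;24;18;29m[48;2;132;132;132m🬕[38;2;153;153;153m[48;2;216;216;216m🬕[38;2;146;146;146m[48;2;113;113;113m▌[38;2;69;69;69m[48;2;29;24;32m🬄[38;2;24;18;29m[48;2;23;17;27m🬎[38;2;24;18;29m[48;2;23;17;27m🬎[38;2;24;18;29m[48;2;23;17;27m🬎[38;2;24;18;29m[48;2;23;17;27m🬎[38;2;47;47;47m[48;2;23;17;28m🬁[38;2;68;68;68m[48;2;39;37;40m▐[38;2;205;205;205m[48;2;121;121;121m🬁[38;2;25;19;30m[48;2;170;170;170m🬁[0m
[38;2;96;96;96m[48;2;137;137;137m▌[38;2;157;157;157m[48;2;245;245;245m▌[38;2;120;120;120m[48;2;156;156;156m🬉[38;2;23;15;26m[48;2;21;13;23m🬂[38;2;23;15;26m[48;2;21;13;23m🬂[38;2;23;15;26m[48;2;21;13;23m🬂[38;2;23;15;26m[48;2;21;13;23m🬂[38;2;23;15;26m[48;2;21;13;23m🬂[38;2;23;15;26m[48;2;21;13;23m🬂[38;2;22;14;24m[48;2;78;78;78m▌[38;2;115;115;115m[48;2;142;142;142m🬄[38;2;202;202;202m[48;2;149;149;149m▌[0m
[38;2;115;115;115m[48;2;68;68;68m▐[38;2;222;222;222m[48;2;149;149;149m🬁[38;2;182;182;182m[48;2;224;224;224m🬙[38;2;19;11;21m[48;2;175;175;175m🬊[38;2;20;12;22m[48;2;18;9;19m🬂[38;2;20;12;22m[48;2;18;9;19m🬂[38;2;20;12;22m[48;2;18;9;19m🬂[38;2;20;12;22m[48;2;18;9;19m🬂[38;2;19;10;20m[48;2;145;145;145m🬝[38;2;20;12;22m[48;2;146;146;146m🬀[38;2;156;156;156m[48;2;203;203;203m🬣[38;2;156;156;156m[48;2;135;135;135m🬄[0m
[38;2;63;63;63m[48;2;16;6;15m🬉[38;2;123;123;123m[48;2;81;81;81m🬊[38;2;206;206;206m[48;2;139;139;139m🬁[38;2;216;216;216m[48;2;169;169;169m🬈[38;2;183;183;183m[48;2;222;222;222m🬝[38;2;17;8;17m[48;2;194;194;194m🬂[38;2;17;8;17m[48;2;185;185;185m🬂[38;2;17;8;17m[48;2;184;184;184m🬀[38;2;169;169;169m[48;2;203;203;203m🬥[38;2;213;213;213m[48;2;154;154;154m🬅[38;2;150;150;150m[48;2;122;122;122m🬆[38;2;103;103;103m[48;2;16;6;15m🬝[0m
</frame>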